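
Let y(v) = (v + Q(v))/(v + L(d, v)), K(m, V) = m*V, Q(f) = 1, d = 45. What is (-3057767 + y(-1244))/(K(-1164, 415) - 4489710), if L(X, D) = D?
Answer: 7607723053/12372251760 ≈ 0.61490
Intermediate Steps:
K(m, V) = V*m
y(v) = (1 + v)/(2*v) (y(v) = (v + 1)/(v + v) = (1 + v)/((2*v)) = (1 + v)*(1/(2*v)) = (1 + v)/(2*v))
(-3057767 + y(-1244))/(K(-1164, 415) - 4489710) = (-3057767 + (½)*(1 - 1244)/(-1244))/(415*(-1164) - 4489710) = (-3057767 + (½)*(-1/1244)*(-1243))/(-483060 - 4489710) = (-3057767 + 1243/2488)/(-4972770) = -7607723053/2488*(-1/4972770) = 7607723053/12372251760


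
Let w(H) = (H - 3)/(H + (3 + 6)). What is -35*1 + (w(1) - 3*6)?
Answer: -266/5 ≈ -53.200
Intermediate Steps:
w(H) = (-3 + H)/(9 + H) (w(H) = (-3 + H)/(H + 9) = (-3 + H)/(9 + H))
-35*1 + (w(1) - 3*6) = -35*1 + ((-3 + 1)/(9 + 1) - 3*6) = -35 + (-2/10 - 18) = -35 + ((⅒)*(-2) - 18) = -35 + (-⅕ - 18) = -35 - 91/5 = -266/5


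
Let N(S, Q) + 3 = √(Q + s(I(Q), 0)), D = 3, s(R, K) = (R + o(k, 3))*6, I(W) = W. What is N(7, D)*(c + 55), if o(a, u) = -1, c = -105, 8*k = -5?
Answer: 150 - 50*√15 ≈ -43.649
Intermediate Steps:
k = -5/8 (k = (⅛)*(-5) = -5/8 ≈ -0.62500)
s(R, K) = -6 + 6*R (s(R, K) = (R - 1)*6 = (-1 + R)*6 = -6 + 6*R)
N(S, Q) = -3 + √(-6 + 7*Q) (N(S, Q) = -3 + √(Q + (-6 + 6*Q)) = -3 + √(-6 + 7*Q))
N(7, D)*(c + 55) = (-3 + √(-6 + 7*3))*(-105 + 55) = (-3 + √(-6 + 21))*(-50) = (-3 + √15)*(-50) = 150 - 50*√15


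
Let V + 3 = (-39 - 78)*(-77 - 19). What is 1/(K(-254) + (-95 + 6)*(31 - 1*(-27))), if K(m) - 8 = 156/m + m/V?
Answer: -1426083/7350939902 ≈ -0.00019400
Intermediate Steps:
V = 11229 (V = -3 + (-39 - 78)*(-77 - 19) = -3 - 117*(-96) = -3 + 11232 = 11229)
K(m) = 8 + 156/m + m/11229 (K(m) = 8 + (156/m + m/11229) = 8 + 156/m + m/11229)
1/(K(-254) + (-95 + 6)*(31 - 1*(-27))) = 1/((8 + 156/(-254) + (1/11229)*(-254)) + (-95 + 6)*(31 - 1*(-27))) = 1/((8 + 156*(-1/254) - 254/11229) - 89*(31 + 27)) = 1/((8 - 78/127 - 254/11229) - 89*58) = 1/(10500544/1426083 - 5162) = 1/(-7350939902/1426083) = -1426083/7350939902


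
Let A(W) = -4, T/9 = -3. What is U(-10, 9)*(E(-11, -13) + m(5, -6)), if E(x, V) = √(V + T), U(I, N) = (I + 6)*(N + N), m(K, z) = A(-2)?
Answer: 288 - 144*I*√10 ≈ 288.0 - 455.37*I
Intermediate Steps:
T = -27 (T = 9*(-3) = -27)
m(K, z) = -4
U(I, N) = 2*N*(6 + I) (U(I, N) = (6 + I)*(2*N) = 2*N*(6 + I))
E(x, V) = √(-27 + V) (E(x, V) = √(V - 27) = √(-27 + V))
U(-10, 9)*(E(-11, -13) + m(5, -6)) = (2*9*(6 - 10))*(√(-27 - 13) - 4) = (2*9*(-4))*(√(-40) - 4) = -72*(2*I*√10 - 4) = -72*(-4 + 2*I*√10) = 288 - 144*I*√10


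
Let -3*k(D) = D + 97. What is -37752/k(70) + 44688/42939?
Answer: 1623520760/2390271 ≈ 679.22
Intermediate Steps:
k(D) = -97/3 - D/3 (k(D) = -(D + 97)/3 = -(97 + D)/3 = -97/3 - D/3)
-37752/k(70) + 44688/42939 = -37752/(-97/3 - ⅓*70) + 44688/42939 = -37752/(-97/3 - 70/3) + 44688*(1/42939) = -37752/(-167/3) + 14896/14313 = -37752*(-3/167) + 14896/14313 = 113256/167 + 14896/14313 = 1623520760/2390271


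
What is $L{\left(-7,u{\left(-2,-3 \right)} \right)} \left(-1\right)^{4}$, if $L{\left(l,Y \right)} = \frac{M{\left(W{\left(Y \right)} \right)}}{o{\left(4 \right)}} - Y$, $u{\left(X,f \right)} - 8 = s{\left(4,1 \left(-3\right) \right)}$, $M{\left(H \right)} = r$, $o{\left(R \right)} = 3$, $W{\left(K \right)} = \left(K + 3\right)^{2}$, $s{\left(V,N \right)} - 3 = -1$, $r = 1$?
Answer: $- \frac{29}{3} \approx -9.6667$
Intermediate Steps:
$s{\left(V,N \right)} = 2$ ($s{\left(V,N \right)} = 3 - 1 = 2$)
$W{\left(K \right)} = \left(3 + K\right)^{2}$
$M{\left(H \right)} = 1$
$u{\left(X,f \right)} = 10$ ($u{\left(X,f \right)} = 8 + 2 = 10$)
$L{\left(l,Y \right)} = \frac{1}{3} - Y$ ($L{\left(l,Y \right)} = 1 \cdot \frac{1}{3} - Y = \frac{1}{3} - Y$)
$L{\left(-7,u{\left(-2,-3 \right)} \right)} \left(-1\right)^{4} = \left(\frac{1}{3} - 10\right) \left(-1\right)^{4} = \left(\frac{1}{3} - 10\right) 1 = \left(- \frac{29}{3}\right) 1 = - \frac{29}{3}$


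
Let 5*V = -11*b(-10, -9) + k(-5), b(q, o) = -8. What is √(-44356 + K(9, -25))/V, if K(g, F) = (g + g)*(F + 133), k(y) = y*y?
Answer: 10*I*√10603/113 ≈ 9.1125*I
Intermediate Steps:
k(y) = y²
K(g, F) = 2*g*(133 + F) (K(g, F) = (2*g)*(133 + F) = 2*g*(133 + F))
V = 113/5 (V = (-11*(-8) + (-5)²)/5 = (88 + 25)/5 = (⅕)*113 = 113/5 ≈ 22.600)
√(-44356 + K(9, -25))/V = √(-44356 + 2*9*(133 - 25))/(113/5) = √(-44356 + 2*9*108)*(5/113) = √(-44356 + 1944)*(5/113) = √(-42412)*(5/113) = (2*I*√10603)*(5/113) = 10*I*√10603/113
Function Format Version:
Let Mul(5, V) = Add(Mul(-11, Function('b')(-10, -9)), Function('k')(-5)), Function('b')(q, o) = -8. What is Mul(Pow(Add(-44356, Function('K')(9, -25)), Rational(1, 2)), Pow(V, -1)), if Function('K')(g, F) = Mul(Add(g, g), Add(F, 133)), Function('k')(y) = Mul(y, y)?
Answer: Mul(Rational(10, 113), I, Pow(10603, Rational(1, 2))) ≈ Mul(9.1125, I)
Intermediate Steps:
Function('k')(y) = Pow(y, 2)
Function('K')(g, F) = Mul(2, g, Add(133, F)) (Function('K')(g, F) = Mul(Mul(2, g), Add(133, F)) = Mul(2, g, Add(133, F)))
V = Rational(113, 5) (V = Mul(Rational(1, 5), Add(Mul(-11, -8), Pow(-5, 2))) = Mul(Rational(1, 5), Add(88, 25)) = Mul(Rational(1, 5), 113) = Rational(113, 5) ≈ 22.600)
Mul(Pow(Add(-44356, Function('K')(9, -25)), Rational(1, 2)), Pow(V, -1)) = Mul(Pow(Add(-44356, Mul(2, 9, Add(133, -25))), Rational(1, 2)), Pow(Rational(113, 5), -1)) = Mul(Pow(Add(-44356, Mul(2, 9, 108)), Rational(1, 2)), Rational(5, 113)) = Mul(Pow(Add(-44356, 1944), Rational(1, 2)), Rational(5, 113)) = Mul(Pow(-42412, Rational(1, 2)), Rational(5, 113)) = Mul(Mul(2, I, Pow(10603, Rational(1, 2))), Rational(5, 113)) = Mul(Rational(10, 113), I, Pow(10603, Rational(1, 2)))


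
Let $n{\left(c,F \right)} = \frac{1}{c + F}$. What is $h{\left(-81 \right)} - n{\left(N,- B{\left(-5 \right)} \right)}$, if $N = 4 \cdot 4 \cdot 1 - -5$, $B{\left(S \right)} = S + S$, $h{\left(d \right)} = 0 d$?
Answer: $- \frac{1}{31} \approx -0.032258$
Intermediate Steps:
$h{\left(d \right)} = 0$
$B{\left(S \right)} = 2 S$
$N = 21$ ($N = 16 \cdot 1 + 5 = 16 + 5 = 21$)
$n{\left(c,F \right)} = \frac{1}{F + c}$
$h{\left(-81 \right)} - n{\left(N,- B{\left(-5 \right)} \right)} = 0 - \frac{1}{- 2 \left(-5\right) + 21} = 0 - \frac{1}{\left(-1\right) \left(-10\right) + 21} = 0 - \frac{1}{10 + 21} = 0 - \frac{1}{31} = - \frac{1}{31}$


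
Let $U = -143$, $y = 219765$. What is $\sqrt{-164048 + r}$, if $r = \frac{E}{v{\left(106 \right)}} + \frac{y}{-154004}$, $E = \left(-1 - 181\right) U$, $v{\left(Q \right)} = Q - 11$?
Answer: $\frac{i \sqrt{8763953678866774545}}{7315190} \approx 404.69 i$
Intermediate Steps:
$v{\left(Q \right)} = -11 + Q$ ($v{\left(Q \right)} = Q - 11 = -11 + Q$)
$E = 26026$ ($E = \left(-1 - 181\right) \left(-143\right) = \left(-182\right) \left(-143\right) = 26026$)
$r = \frac{3987230429}{14630380}$ ($r = \frac{26026}{-11 + 106} + \frac{219765}{-154004} = \frac{26026}{95} + 219765 \left(- \frac{1}{154004}\right) = 26026 \cdot \frac{1}{95} - \frac{219765}{154004} = \frac{26026}{95} - \frac{219765}{154004} = \frac{3987230429}{14630380} \approx 272.53$)
$\sqrt{-164048 + r} = \sqrt{-164048 + \frac{3987230429}{14630380}} = \sqrt{- \frac{2396097347811}{14630380}} = \frac{i \sqrt{8763953678866774545}}{7315190}$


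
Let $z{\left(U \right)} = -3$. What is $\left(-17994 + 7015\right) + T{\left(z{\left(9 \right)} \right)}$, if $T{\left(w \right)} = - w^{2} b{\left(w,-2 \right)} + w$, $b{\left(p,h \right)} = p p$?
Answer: $-11063$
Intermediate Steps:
$b{\left(p,h \right)} = p^{2}$
$T{\left(w \right)} = w - w^{4}$ ($T{\left(w \right)} = - w^{2} w^{2} + w = - w^{4} + w = w - w^{4}$)
$\left(-17994 + 7015\right) + T{\left(z{\left(9 \right)} \right)} = \left(-17994 + 7015\right) - 84 = -10979 - 84 = -11063$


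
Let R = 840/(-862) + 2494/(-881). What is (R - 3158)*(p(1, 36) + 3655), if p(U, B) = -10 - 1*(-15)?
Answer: -4394094515520/379711 ≈ -1.1572e+7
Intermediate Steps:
R = -1444934/379711 (R = 840*(-1/862) + 2494*(-1/881) = -420/431 - 2494/881 = -1444934/379711 ≈ -3.8054)
p(U, B) = 5 (p(U, B) = -10 + 15 = 5)
(R - 3158)*(p(1, 36) + 3655) = (-1444934/379711 - 3158)*(5 + 3655) = -1200572272/379711*3660 = -4394094515520/379711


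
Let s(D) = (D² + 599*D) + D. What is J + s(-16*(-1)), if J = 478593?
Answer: 488449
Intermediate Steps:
s(D) = D² + 600*D
J + s(-16*(-1)) = 478593 + (-16*(-1))*(600 - 16*(-1)) = 478593 + 16*(600 + 16) = 478593 + 16*616 = 478593 + 9856 = 488449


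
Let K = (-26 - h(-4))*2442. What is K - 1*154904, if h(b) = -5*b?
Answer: -267236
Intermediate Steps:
K = -112332 (K = (-26 - (-5)*(-4))*2442 = (-26 - 1*20)*2442 = (-26 - 20)*2442 = -46*2442 = -112332)
K - 1*154904 = -112332 - 1*154904 = -112332 - 154904 = -267236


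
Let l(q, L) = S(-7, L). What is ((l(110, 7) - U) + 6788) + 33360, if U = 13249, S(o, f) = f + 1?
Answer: 26907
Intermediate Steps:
S(o, f) = 1 + f
l(q, L) = 1 + L
((l(110, 7) - U) + 6788) + 33360 = (((1 + 7) - 1*13249) + 6788) + 33360 = ((8 - 13249) + 6788) + 33360 = (-13241 + 6788) + 33360 = -6453 + 33360 = 26907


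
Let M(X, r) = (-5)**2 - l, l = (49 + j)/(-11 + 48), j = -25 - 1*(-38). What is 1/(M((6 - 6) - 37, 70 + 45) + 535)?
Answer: 37/20658 ≈ 0.0017911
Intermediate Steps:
j = 13 (j = -25 + 38 = 13)
l = 62/37 (l = (49 + 13)/(-11 + 48) = 62/37 ≈ 1.6757)
M(X, r) = 863/37 (M(X, r) = (-5)**2 - 1*62/37 = 25 - 62/37 = 863/37)
1/(M((6 - 6) - 37, 70 + 45) + 535) = 1/(863/37 + 535) = 1/(20658/37) = 37/20658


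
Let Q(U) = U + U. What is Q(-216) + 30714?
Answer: 30282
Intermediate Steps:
Q(U) = 2*U
Q(-216) + 30714 = 2*(-216) + 30714 = -432 + 30714 = 30282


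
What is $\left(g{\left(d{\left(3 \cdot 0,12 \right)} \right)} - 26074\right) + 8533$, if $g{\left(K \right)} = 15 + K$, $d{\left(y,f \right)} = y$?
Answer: $-17526$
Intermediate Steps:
$\left(g{\left(d{\left(3 \cdot 0,12 \right)} \right)} - 26074\right) + 8533 = \left(\left(15 + 3 \cdot 0\right) - 26074\right) + 8533 = \left(\left(15 + 0\right) - 26074\right) + 8533 = \left(15 - 26074\right) + 8533 = -26059 + 8533 = -17526$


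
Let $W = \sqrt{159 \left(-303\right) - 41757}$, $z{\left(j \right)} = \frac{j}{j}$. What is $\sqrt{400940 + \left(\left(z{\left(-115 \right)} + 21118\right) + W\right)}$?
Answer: $\sqrt{422059 + i \sqrt{89934}} \approx 649.66 + 0.231 i$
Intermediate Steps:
$z{\left(j \right)} = 1$
$W = i \sqrt{89934}$ ($W = \sqrt{-48177 - 41757} = \sqrt{-89934} = i \sqrt{89934} \approx 299.89 i$)
$\sqrt{400940 + \left(\left(z{\left(-115 \right)} + 21118\right) + W\right)} = \sqrt{400940 + \left(\left(1 + 21118\right) + i \sqrt{89934}\right)} = \sqrt{400940 + \left(21119 + i \sqrt{89934}\right)} = \sqrt{422059 + i \sqrt{89934}}$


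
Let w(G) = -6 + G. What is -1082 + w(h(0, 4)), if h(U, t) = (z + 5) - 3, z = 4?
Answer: -1082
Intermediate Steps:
h(U, t) = 6 (h(U, t) = (4 + 5) - 3 = 9 - 3 = 6)
-1082 + w(h(0, 4)) = -1082 + (-6 + 6) = -1082 + 0 = -1082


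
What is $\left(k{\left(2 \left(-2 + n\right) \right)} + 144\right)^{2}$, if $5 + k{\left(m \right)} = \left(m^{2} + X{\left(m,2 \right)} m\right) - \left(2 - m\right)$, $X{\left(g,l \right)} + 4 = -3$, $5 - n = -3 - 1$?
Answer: $62001$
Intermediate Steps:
$n = 9$ ($n = 5 - \left(-3 - 1\right) = 5 - -4 = 5 + 4 = 9$)
$X{\left(g,l \right)} = -7$ ($X{\left(g,l \right)} = -4 - 3 = -7$)
$k{\left(m \right)} = -7 + m^{2} - 6 m$ ($k{\left(m \right)} = -5 - \left(2 - m^{2} + 6 m\right) = -7 + m^{2} - 6 m$)
$\left(k{\left(2 \left(-2 + n\right) \right)} + 144\right)^{2} = \left(\left(-7 + \left(2 \left(-2 + 9\right)\right)^{2} - 6 \cdot 2 \left(-2 + 9\right)\right) + 144\right)^{2} = \left(\left(-7 + \left(2 \cdot 7\right)^{2} - 6 \cdot 2 \cdot 7\right) + 144\right)^{2} = \left(\left(-7 + 14^{2} - 84\right) + 144\right)^{2} = \left(\left(-7 + 196 - 84\right) + 144\right)^{2} = \left(105 + 144\right)^{2} = 249^{2} = 62001$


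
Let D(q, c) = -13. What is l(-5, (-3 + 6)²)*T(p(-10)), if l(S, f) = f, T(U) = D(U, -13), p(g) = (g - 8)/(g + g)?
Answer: -117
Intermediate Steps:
p(g) = (-8 + g)/(2*g) (p(g) = (-8 + g)/((2*g)) = (-8 + g)*(1/(2*g)) = (-8 + g)/(2*g))
T(U) = -13
l(-5, (-3 + 6)²)*T(p(-10)) = (-3 + 6)²*(-13) = 3²*(-13) = 9*(-13) = -117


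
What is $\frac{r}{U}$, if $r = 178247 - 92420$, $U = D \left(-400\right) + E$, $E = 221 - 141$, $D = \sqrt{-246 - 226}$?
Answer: $\frac{85827}{944080} + \frac{85827 i \sqrt{118}}{94408} \approx 0.090911 + 9.8754 i$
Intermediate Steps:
$D = 2 i \sqrt{118}$ ($D = \sqrt{-472} = 2 i \sqrt{118} \approx 21.726 i$)
$E = 80$ ($E = 221 - 141 = 80$)
$U = 80 - 800 i \sqrt{118}$ ($U = 2 i \sqrt{118} \left(-400\right) + 80 = - 800 i \sqrt{118} + 80 = 80 - 800 i \sqrt{118} \approx 80.0 - 8690.2 i$)
$r = 85827$ ($r = 178247 - 92420 = 85827$)
$\frac{r}{U} = \frac{85827}{80 - 800 i \sqrt{118}}$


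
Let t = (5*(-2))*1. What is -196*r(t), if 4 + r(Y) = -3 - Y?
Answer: -588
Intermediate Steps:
t = -10 (t = -10*1 = -10)
r(Y) = -7 - Y (r(Y) = -4 + (-3 - Y) = -7 - Y)
-196*r(t) = -196*(-7 - 1*(-10)) = -196*(-7 + 10) = -196*3 = -588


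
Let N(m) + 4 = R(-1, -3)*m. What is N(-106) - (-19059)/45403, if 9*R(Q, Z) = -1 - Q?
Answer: -162553/45403 ≈ -3.5802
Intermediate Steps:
R(Q, Z) = -⅑ - Q/9 (R(Q, Z) = (-1 - Q)/9 = -⅑ - Q/9)
N(m) = -4 (N(m) = -4 + (-⅑ - ⅑*(-1))*m = -4 + (-⅑ + ⅑)*m = -4 + 0*m = -4 + 0 = -4)
N(-106) - (-19059)/45403 = -4 - (-19059)/45403 = -4 - 1*(-19059/45403) = -4 + 19059/45403 = -162553/45403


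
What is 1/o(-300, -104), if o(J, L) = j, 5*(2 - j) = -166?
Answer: 5/176 ≈ 0.028409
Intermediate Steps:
j = 176/5 (j = 2 - ⅕*(-166) = 2 + 166/5 = 176/5 ≈ 35.200)
o(J, L) = 176/5
1/o(-300, -104) = 1/(176/5) = 5/176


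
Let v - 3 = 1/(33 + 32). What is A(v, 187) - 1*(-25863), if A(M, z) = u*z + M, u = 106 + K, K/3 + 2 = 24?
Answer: 3771951/65 ≈ 58030.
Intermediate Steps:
K = 66 (K = -6 + 3*24 = -6 + 72 = 66)
v = 196/65 (v = 3 + 1/(33 + 32) = 3 + 1/65 = 196/65 ≈ 3.0154)
u = 172 (u = 106 + 66 = 172)
A(M, z) = M + 172*z (A(M, z) = 172*z + M = M + 172*z)
A(v, 187) - 1*(-25863) = (196/65 + 172*187) - 1*(-25863) = (196/65 + 32164) + 25863 = 2090856/65 + 25863 = 3771951/65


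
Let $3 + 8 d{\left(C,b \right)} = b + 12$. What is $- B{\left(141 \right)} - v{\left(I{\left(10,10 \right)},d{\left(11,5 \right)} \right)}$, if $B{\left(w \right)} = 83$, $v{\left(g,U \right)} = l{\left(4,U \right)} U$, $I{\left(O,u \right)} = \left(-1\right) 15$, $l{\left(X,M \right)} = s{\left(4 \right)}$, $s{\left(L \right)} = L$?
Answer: $-90$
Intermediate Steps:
$l{\left(X,M \right)} = 4$
$I{\left(O,u \right)} = -15$
$d{\left(C,b \right)} = \frac{9}{8} + \frac{b}{8}$ ($d{\left(C,b \right)} = - \frac{3}{8} + \frac{b + 12}{8} = - \frac{3}{8} + \frac{12 + b}{8} = - \frac{3}{8} + \left(\frac{3}{2} + \frac{b}{8}\right) = \frac{9}{8} + \frac{b}{8}$)
$v{\left(g,U \right)} = 4 U$
$- B{\left(141 \right)} - v{\left(I{\left(10,10 \right)},d{\left(11,5 \right)} \right)} = \left(-1\right) 83 - 4 \left(\frac{9}{8} + \frac{1}{8} \cdot 5\right) = -83 - 4 \left(\frac{9}{8} + \frac{5}{8}\right) = -83 - 4 \cdot \frac{7}{4} = -83 - 7 = -90$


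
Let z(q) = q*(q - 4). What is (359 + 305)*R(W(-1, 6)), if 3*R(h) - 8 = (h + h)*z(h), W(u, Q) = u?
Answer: -1328/3 ≈ -442.67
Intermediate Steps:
z(q) = q*(-4 + q)
R(h) = 8/3 + 2*h**2*(-4 + h)/3 (R(h) = 8/3 + ((h + h)*(h*(-4 + h)))/3 = 8/3 + ((2*h)*(h*(-4 + h)))/3 = 8/3 + (2*h**2*(-4 + h))/3 = 8/3 + 2*h**2*(-4 + h)/3)
(359 + 305)*R(W(-1, 6)) = (359 + 305)*(8/3 + (2/3)*(-1)**2*(-4 - 1)) = 664*(8/3 + (2/3)*1*(-5)) = 664*(8/3 - 10/3) = 664*(-2/3) = -1328/3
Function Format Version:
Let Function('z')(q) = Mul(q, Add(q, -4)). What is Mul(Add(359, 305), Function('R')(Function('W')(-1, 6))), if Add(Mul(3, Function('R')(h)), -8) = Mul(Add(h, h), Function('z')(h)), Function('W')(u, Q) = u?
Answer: Rational(-1328, 3) ≈ -442.67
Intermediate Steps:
Function('z')(q) = Mul(q, Add(-4, q))
Function('R')(h) = Add(Rational(8, 3), Mul(Rational(2, 3), Pow(h, 2), Add(-4, h))) (Function('R')(h) = Add(Rational(8, 3), Mul(Rational(1, 3), Mul(Add(h, h), Mul(h, Add(-4, h))))) = Add(Rational(8, 3), Mul(Rational(1, 3), Mul(Mul(2, h), Mul(h, Add(-4, h))))) = Add(Rational(8, 3), Mul(Rational(1, 3), Mul(2, Pow(h, 2), Add(-4, h)))) = Add(Rational(8, 3), Mul(Rational(2, 3), Pow(h, 2), Add(-4, h))))
Mul(Add(359, 305), Function('R')(Function('W')(-1, 6))) = Mul(Add(359, 305), Add(Rational(8, 3), Mul(Rational(2, 3), Pow(-1, 2), Add(-4, -1)))) = Mul(664, Add(Rational(8, 3), Mul(Rational(2, 3), 1, -5))) = Mul(664, Add(Rational(8, 3), Rational(-10, 3))) = Mul(664, Rational(-2, 3)) = Rational(-1328, 3)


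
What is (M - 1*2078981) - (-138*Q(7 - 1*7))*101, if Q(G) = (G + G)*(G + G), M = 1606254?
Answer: -472727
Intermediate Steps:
Q(G) = 4*G² (Q(G) = (2*G)*(2*G) = 4*G²)
(M - 1*2078981) - (-138*Q(7 - 1*7))*101 = (1606254 - 1*2078981) - (-552*(7 - 1*7)²)*101 = (1606254 - 2078981) - (-552*(7 - 7)²)*101 = -472727 - (-552*0²)*101 = -472727 - (-552*0)*101 = -472727 - (-138*0)*101 = -472727 - 0*101 = -472727 - 1*0 = -472727 + 0 = -472727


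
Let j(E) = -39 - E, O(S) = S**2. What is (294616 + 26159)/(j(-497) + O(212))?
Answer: 325/46 ≈ 7.0652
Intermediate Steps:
(294616 + 26159)/(j(-497) + O(212)) = (294616 + 26159)/((-39 - 1*(-497)) + 212**2) = 320775/((-39 + 497) + 44944) = 320775/(458 + 44944) = 320775/45402 = 320775*(1/45402) = 325/46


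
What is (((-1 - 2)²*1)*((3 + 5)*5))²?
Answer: 129600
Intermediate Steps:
(((-1 - 2)²*1)*((3 + 5)*5))² = (((-3)²*1)*(8*5))² = ((9*1)*40)² = (9*40)² = 360² = 129600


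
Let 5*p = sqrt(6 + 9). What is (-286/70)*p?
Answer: -143*sqrt(15)/175 ≈ -3.1648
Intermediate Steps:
p = sqrt(15)/5 (p = sqrt(6 + 9)/5 = sqrt(15)/5 ≈ 0.77460)
(-286/70)*p = (-286/70)*(sqrt(15)/5) = (-286*1/70)*(sqrt(15)/5) = -143*sqrt(15)/175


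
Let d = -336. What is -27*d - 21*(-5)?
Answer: 9177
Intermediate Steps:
-27*d - 21*(-5) = -27*(-336) - 21*(-5) = 9072 + 105 = 9177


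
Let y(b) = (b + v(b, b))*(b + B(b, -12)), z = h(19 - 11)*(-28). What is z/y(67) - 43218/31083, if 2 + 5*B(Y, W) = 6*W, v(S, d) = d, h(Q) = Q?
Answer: -257719882/181182807 ≈ -1.4224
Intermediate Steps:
z = -224 (z = (19 - 11)*(-28) = 8*(-28) = -224)
B(Y, W) = -⅖ + 6*W/5 (B(Y, W) = -⅖ + (6*W)/5 = -⅖ + 6*W/5)
y(b) = 2*b*(-74/5 + b) (y(b) = (b + b)*(b + (-⅖ + (6/5)*(-12))) = (2*b)*(b + (-⅖ - 72/5)) = (2*b)*(b - 74/5) = (2*b)*(-74/5 + b) = 2*b*(-74/5 + b))
z/y(67) - 43218/31083 = -224*5/(134*(-74 + 5*67)) - 43218/31083 = -224*5/(134*(-74 + 335)) - 43218*1/31083 = -224/((⅖)*67*261) - 14406/10361 = -224/34974/5 - 14406/10361 = -224*5/34974 - 14406/10361 = -560/17487 - 14406/10361 = -257719882/181182807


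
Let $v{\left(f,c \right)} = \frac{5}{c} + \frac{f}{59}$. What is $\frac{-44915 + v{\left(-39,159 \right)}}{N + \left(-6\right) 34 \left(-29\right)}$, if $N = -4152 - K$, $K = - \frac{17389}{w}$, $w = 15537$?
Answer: $- \frac{2182189885259}{85756902439} \approx -25.446$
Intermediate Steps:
$K = - \frac{17389}{15537} \approx -1.1192$
$N = - \frac{64492235}{15537}$ ($N = -4152 - - \frac{17389}{15537} = -4152 + \frac{17389}{15537} = - \frac{64492235}{15537} \approx -4150.9$)
$v{\left(f,c \right)} = \frac{5}{c} + \frac{f}{59}$ ($v{\left(f,c \right)} = \frac{5}{c} + f \frac{1}{59} = \frac{5}{c} + \frac{f}{59}$)
$\frac{-44915 + v{\left(-39,159 \right)}}{N + \left(-6\right) 34 \left(-29\right)} = \frac{-44915 + \left(\frac{5}{159} + \frac{1}{59} \left(-39\right)\right)}{- \frac{64492235}{15537} + \left(-6\right) 34 \left(-29\right)} = \frac{-44915 + \left(5 \cdot \frac{1}{159} - \frac{39}{59}\right)}{- \frac{64492235}{15537} - -5916} = \frac{-44915 + \left(\frac{5}{159} - \frac{39}{59}\right)}{- \frac{64492235}{15537} + 5916} = \frac{-44915 - \frac{5906}{9381}}{\frac{27424657}{15537}} = \left(- \frac{421353521}{9381}\right) \frac{15537}{27424657} = - \frac{2182189885259}{85756902439}$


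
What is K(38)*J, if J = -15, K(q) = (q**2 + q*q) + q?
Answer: -43890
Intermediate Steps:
K(q) = q + 2*q**2 (K(q) = (q**2 + q**2) + q = 2*q**2 + q = q + 2*q**2)
K(38)*J = (38*(1 + 2*38))*(-15) = (38*(1 + 76))*(-15) = (38*77)*(-15) = 2926*(-15) = -43890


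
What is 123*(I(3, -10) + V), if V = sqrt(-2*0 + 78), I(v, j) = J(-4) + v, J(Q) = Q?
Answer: -123 + 123*sqrt(78) ≈ 963.31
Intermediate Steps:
I(v, j) = -4 + v
V = sqrt(78) (V = sqrt(0 + 78) = sqrt(78) ≈ 8.8318)
123*(I(3, -10) + V) = 123*((-4 + 3) + sqrt(78)) = 123*(-1 + sqrt(78)) = -123 + 123*sqrt(78)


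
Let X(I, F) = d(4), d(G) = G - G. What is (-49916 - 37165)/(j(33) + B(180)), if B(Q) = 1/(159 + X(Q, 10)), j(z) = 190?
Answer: -13845879/30211 ≈ -458.31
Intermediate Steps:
d(G) = 0
X(I, F) = 0
B(Q) = 1/159 (B(Q) = 1/(159 + 0) = 1/159)
(-49916 - 37165)/(j(33) + B(180)) = (-49916 - 37165)/(190 + 1/159) = -87081/30211/159 = -87081*159/30211 = -13845879/30211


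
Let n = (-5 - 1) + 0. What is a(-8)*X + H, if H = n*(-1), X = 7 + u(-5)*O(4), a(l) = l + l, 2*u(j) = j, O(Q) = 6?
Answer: 134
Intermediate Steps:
n = -6 (n = -6 + 0 = -6)
u(j) = j/2
a(l) = 2*l
X = -8 (X = 7 + ((½)*(-5))*6 = 7 - 5/2*6 = 7 - 15 = -8)
H = 6 (H = -6*(-1) = 6)
a(-8)*X + H = (2*(-8))*(-8) + 6 = -16*(-8) + 6 = 128 + 6 = 134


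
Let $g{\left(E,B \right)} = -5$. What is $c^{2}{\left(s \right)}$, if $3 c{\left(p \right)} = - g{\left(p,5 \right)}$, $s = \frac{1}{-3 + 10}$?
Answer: $\frac{25}{9} \approx 2.7778$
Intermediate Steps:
$s = \frac{1}{7} \approx 0.14286$
$c{\left(p \right)} = \frac{5}{3}$ ($c{\left(p \right)} = \frac{\left(-1\right) \left(-5\right)}{3} = \frac{1}{3} \cdot 5 = \frac{5}{3}$)
$c^{2}{\left(s \right)} = \left(\frac{5}{3}\right)^{2} = \frac{25}{9}$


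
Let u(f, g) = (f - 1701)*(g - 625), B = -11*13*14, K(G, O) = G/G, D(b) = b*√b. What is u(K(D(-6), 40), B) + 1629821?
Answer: 6095721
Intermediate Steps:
D(b) = b^(3/2)
K(G, O) = 1
B = -2002 (B = -143*14 = -2002)
u(f, g) = (-1701 + f)*(-625 + g)
u(K(D(-6), 40), B) + 1629821 = (1063125 - 1701*(-2002) - 625*1 + 1*(-2002)) + 1629821 = (1063125 + 3405402 - 625 - 2002) + 1629821 = 4465900 + 1629821 = 6095721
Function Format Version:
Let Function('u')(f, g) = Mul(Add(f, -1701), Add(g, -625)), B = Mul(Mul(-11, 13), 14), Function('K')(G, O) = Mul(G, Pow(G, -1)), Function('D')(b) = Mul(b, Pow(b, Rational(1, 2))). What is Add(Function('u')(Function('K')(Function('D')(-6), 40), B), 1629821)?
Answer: 6095721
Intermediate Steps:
Function('D')(b) = Pow(b, Rational(3, 2))
Function('K')(G, O) = 1
B = -2002 (B = Mul(-143, 14) = -2002)
Function('u')(f, g) = Mul(Add(-1701, f), Add(-625, g))
Add(Function('u')(Function('K')(Function('D')(-6), 40), B), 1629821) = Add(Add(1063125, Mul(-1701, -2002), Mul(-625, 1), Mul(1, -2002)), 1629821) = Add(Add(1063125, 3405402, -625, -2002), 1629821) = Add(4465900, 1629821) = 6095721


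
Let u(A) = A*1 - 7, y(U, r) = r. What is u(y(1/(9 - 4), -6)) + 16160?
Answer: 16147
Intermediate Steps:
u(A) = -7 + A (u(A) = A - 7 = -7 + A)
u(y(1/(9 - 4), -6)) + 16160 = (-7 - 6) + 16160 = -13 + 16160 = 16147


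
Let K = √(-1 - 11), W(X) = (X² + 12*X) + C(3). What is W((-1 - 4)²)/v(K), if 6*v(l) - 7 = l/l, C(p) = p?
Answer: 696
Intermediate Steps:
W(X) = 3 + X² + 12*X (W(X) = (X² + 12*X) + 3 = 3 + X² + 12*X)
K = 2*I*√3 (K = √(-12) = 2*I*√3 ≈ 3.4641*I)
v(l) = 4/3 (v(l) = 7/6 + (l/l)/6 = 7/6 + (⅙)*1 = 7/6 + ⅙ = 4/3)
W((-1 - 4)²)/v(K) = (3 + ((-1 - 4)²)² + 12*(-1 - 4)²)/(4/3) = (3 + ((-5)²)² + 12*(-5)²)*(¾) = (3 + 25² + 12*25)*(¾) = (3 + 625 + 300)*(¾) = 928*(¾) = 696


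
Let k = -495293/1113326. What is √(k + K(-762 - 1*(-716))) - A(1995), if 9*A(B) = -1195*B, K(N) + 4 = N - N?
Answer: 794675/3 + I*√5509401703622/1113326 ≈ 2.6489e+5 + 2.1083*I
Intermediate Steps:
K(N) = -4 (K(N) = -4 + (N - N) = -4 + 0 = -4)
A(B) = -1195*B/9 (A(B) = (-1195*B)/9 = -1195*B/9)
k = -495293/1113326 (k = -495293*1/1113326 = -495293/1113326 ≈ -0.44488)
√(k + K(-762 - 1*(-716))) - A(1995) = √(-495293/1113326 - 4) - (-1195)*1995/9 = √(-4948597/1113326) - 1*(-794675/3) = I*√5509401703622/1113326 + 794675/3 = 794675/3 + I*√5509401703622/1113326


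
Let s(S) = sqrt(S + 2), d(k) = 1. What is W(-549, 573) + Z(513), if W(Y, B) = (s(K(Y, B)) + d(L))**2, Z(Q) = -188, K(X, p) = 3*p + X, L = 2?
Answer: 985 + 4*sqrt(293) ≈ 1053.5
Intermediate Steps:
K(X, p) = X + 3*p
s(S) = sqrt(2 + S)
W(Y, B) = (1 + sqrt(2 + Y + 3*B))**2 (W(Y, B) = (sqrt(2 + (Y + 3*B)) + 1)**2 = (sqrt(2 + Y + 3*B) + 1)**2 = (1 + sqrt(2 + Y + 3*B))**2)
W(-549, 573) + Z(513) = (1 + sqrt(2 - 549 + 3*573))**2 - 188 = (1 + sqrt(2 - 549 + 1719))**2 - 188 = (1 + sqrt(1172))**2 - 188 = (1 + 2*sqrt(293))**2 - 188 = -188 + (1 + 2*sqrt(293))**2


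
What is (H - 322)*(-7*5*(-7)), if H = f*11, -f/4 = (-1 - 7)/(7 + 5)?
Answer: -215110/3 ≈ -71703.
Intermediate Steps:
f = 8/3 (f = -4*(-1 - 7)/(7 + 5) = -(-32)/12 = -4*(-⅔) = 8/3 ≈ 2.6667)
H = 88/3 (H = (8/3)*11 = 88/3 ≈ 29.333)
(H - 322)*(-7*5*(-7)) = (88/3 - 322)*(-7*5*(-7)) = -(-30730)*(-7)/3 = -878/3*245 = -215110/3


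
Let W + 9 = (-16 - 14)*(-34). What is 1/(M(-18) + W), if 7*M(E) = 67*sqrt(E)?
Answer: 16513/16721577 - 469*I*sqrt(2)/16721577 ≈ 0.00098753 - 3.9665e-5*I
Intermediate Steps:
W = 1011 (W = -9 + (-16 - 14)*(-34) = -9 - 30*(-34) = -9 + 1020 = 1011)
M(E) = 67*sqrt(E)/7 (M(E) = (67*sqrt(E))/7 = 67*sqrt(E)/7)
1/(M(-18) + W) = 1/(67*sqrt(-18)/7 + 1011) = 1/(67*(3*I*sqrt(2))/7 + 1011) = 1/(201*I*sqrt(2)/7 + 1011) = 1/(1011 + 201*I*sqrt(2)/7)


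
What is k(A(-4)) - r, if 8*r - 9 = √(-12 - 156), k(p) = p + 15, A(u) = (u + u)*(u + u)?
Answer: 623/8 - I*√42/4 ≈ 77.875 - 1.6202*I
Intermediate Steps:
A(u) = 4*u² (A(u) = (2*u)*(2*u) = 4*u²)
k(p) = 15 + p
r = 9/8 + I*√42/4 (r = 9/8 + √(-12 - 156)/8 = 9/8 + √(-168)/8 = 9/8 + (2*I*√42)/8 = 9/8 + I*√42/4 ≈ 1.125 + 1.6202*I)
k(A(-4)) - r = (15 + 4*(-4)²) - (9/8 + I*√42/4) = (15 + 4*16) + (-9/8 - I*√42/4) = (15 + 64) + (-9/8 - I*√42/4) = 79 + (-9/8 - I*√42/4) = 623/8 - I*√42/4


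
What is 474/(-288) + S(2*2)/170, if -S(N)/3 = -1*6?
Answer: -6283/4080 ≈ -1.5400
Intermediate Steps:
S(N) = 18 (S(N) = -(-3)*6 = -3*(-6) = 18)
474/(-288) + S(2*2)/170 = 474/(-288) + 18/170 = 474*(-1/288) + 18*(1/170) = -79/48 + 9/85 = -6283/4080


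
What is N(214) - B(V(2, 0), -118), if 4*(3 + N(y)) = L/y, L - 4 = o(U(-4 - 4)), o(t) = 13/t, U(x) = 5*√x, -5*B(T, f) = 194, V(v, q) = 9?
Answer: 38311/1070 - 13*I*√2/17120 ≈ 35.805 - 0.0010739*I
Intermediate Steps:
B(T, f) = -194/5 (B(T, f) = -⅕*194 = -194/5)
L = 4 - 13*I*√2/20 (L = 4 + 13/((5*√(-4 - 4))) = 4 + 13/((5*√(-8))) = 4 + 13/((5*(2*I*√2))) = 4 + 13/((10*I*√2)) = 4 + 13*(-I*√2/20) = 4 - 13*I*√2/20 ≈ 4.0 - 0.91924*I)
N(y) = -3 + (4 - 13*I*√2/20)/(4*y) (N(y) = -3 + ((4 - 13*I*√2/20)/y)/4 = -3 + (4 - 13*I*√2/20)/(4*y))
N(214) - B(V(2, 0), -118) = (1/80)*(80 - 240*214 - 13*I*√2)/214 - 1*(-194/5) = (1/80)*(1/214)*(80 - 51360 - 13*I*√2) + 194/5 = (1/80)*(1/214)*(-51280 - 13*I*√2) + 194/5 = (-641/214 - 13*I*√2/17120) + 194/5 = 38311/1070 - 13*I*√2/17120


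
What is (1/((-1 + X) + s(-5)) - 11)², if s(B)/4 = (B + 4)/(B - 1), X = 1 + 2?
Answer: 7225/64 ≈ 112.89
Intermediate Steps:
X = 3
s(B) = 4*(4 + B)/(-1 + B) (s(B) = 4*((B + 4)/(B - 1)) = 4*((4 + B)/(-1 + B)) = 4*(4 + B)/(-1 + B))
(1/((-1 + X) + s(-5)) - 11)² = (1/((-1 + 3) + 4*(4 - 5)/(-1 - 5)) - 11)² = (1/(2 + 4*(-1)/(-6)) - 11)² = (1/(2 + 4*(-⅙)*(-1)) - 11)² = (1/(2 + ⅔) - 11)² = (1/(8/3) - 11)² = (3/8 - 11)² = (-85/8)² = 7225/64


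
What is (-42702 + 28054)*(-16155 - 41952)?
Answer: 851151336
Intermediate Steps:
(-42702 + 28054)*(-16155 - 41952) = -14648*(-58107) = 851151336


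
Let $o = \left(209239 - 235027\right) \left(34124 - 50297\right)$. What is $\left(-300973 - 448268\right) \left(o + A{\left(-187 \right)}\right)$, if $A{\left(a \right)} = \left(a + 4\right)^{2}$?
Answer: $-312510528714933$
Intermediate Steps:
$o = 417069324$ ($o = \left(-25788\right) \left(-16173\right) = 417069324$)
$A{\left(a \right)} = \left(4 + a\right)^{2}$
$\left(-300973 - 448268\right) \left(o + A{\left(-187 \right)}\right) = \left(-300973 - 448268\right) \left(417069324 + \left(4 - 187\right)^{2}\right) = - 749241 \left(417069324 + \left(-183\right)^{2}\right) = - 749241 \left(417069324 + 33489\right) = \left(-749241\right) 417102813 = -312510528714933$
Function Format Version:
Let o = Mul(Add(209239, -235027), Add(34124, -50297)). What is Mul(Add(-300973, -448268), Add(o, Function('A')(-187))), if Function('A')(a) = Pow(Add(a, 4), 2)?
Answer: -312510528714933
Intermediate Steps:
o = 417069324 (o = Mul(-25788, -16173) = 417069324)
Function('A')(a) = Pow(Add(4, a), 2)
Mul(Add(-300973, -448268), Add(o, Function('A')(-187))) = Mul(Add(-300973, -448268), Add(417069324, Pow(Add(4, -187), 2))) = Mul(-749241, Add(417069324, Pow(-183, 2))) = Mul(-749241, Add(417069324, 33489)) = Mul(-749241, 417102813) = -312510528714933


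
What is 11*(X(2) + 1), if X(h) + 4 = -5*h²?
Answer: -253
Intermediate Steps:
X(h) = -4 - 5*h²
11*(X(2) + 1) = 11*((-4 - 5*2²) + 1) = 11*((-4 - 5*4) + 1) = 11*((-4 - 20) + 1) = 11*(-24 + 1) = 11*(-23) = -253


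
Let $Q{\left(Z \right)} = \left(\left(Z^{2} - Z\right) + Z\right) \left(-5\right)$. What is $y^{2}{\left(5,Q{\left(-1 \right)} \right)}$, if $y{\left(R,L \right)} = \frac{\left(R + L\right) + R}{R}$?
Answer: $1$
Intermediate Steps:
$Q{\left(Z \right)} = - 5 Z^{2}$ ($Q{\left(Z \right)} = Z^{2} \left(-5\right) = - 5 Z^{2}$)
$y{\left(R,L \right)} = \frac{L + 2 R}{R}$ ($y{\left(R,L \right)} = \frac{\left(L + R\right) + R}{R} = \frac{L + 2 R}{R}$)
$y^{2}{\left(5,Q{\left(-1 \right)} \right)} = \left(2 + \frac{\left(-5\right) \left(-1\right)^{2}}{5}\right)^{2} = \left(2 + \left(-5\right) 1 \cdot \frac{1}{5}\right)^{2} = \left(2 - 1\right)^{2} = 1^{2} = 1$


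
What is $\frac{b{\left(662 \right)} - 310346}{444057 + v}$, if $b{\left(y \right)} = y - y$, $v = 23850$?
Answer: $- \frac{310346}{467907} \approx -0.66326$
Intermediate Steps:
$b{\left(y \right)} = 0$
$\frac{b{\left(662 \right)} - 310346}{444057 + v} = \frac{0 - 310346}{444057 + 23850} = - \frac{310346}{467907}$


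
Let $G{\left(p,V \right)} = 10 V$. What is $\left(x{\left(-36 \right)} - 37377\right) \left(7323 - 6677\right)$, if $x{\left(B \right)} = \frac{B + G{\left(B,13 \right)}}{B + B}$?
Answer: $- \frac{434634937}{18} \approx -2.4146 \cdot 10^{7}$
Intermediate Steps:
$x{\left(B \right)} = \frac{130 + B}{2 B}$ ($x{\left(B \right)} = \frac{B + 10 \cdot 13}{B + B} = \frac{B + 130}{2 B} = \left(130 + B\right) \frac{1}{2 B} = \frac{130 + B}{2 B}$)
$\left(x{\left(-36 \right)} - 37377\right) \left(7323 - 6677\right) = \left(\frac{130 - 36}{2 \left(-36\right)} - 37377\right) \left(7323 - 6677\right) = \left(\frac{1}{2} \left(- \frac{1}{36}\right) 94 - 37377\right) 646 = \left(- \frac{47}{36} - 37377\right) 646 = \left(- \frac{1345619}{36}\right) 646 = - \frac{434634937}{18}$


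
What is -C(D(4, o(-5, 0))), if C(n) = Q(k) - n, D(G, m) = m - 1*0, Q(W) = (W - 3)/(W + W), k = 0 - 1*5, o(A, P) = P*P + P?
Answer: -⅘ ≈ -0.80000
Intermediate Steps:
o(A, P) = P + P² (o(A, P) = P² + P = P + P²)
k = -5 (k = 0 - 5 = -5)
Q(W) = (-3 + W)/(2*W) (Q(W) = (-3 + W)/((2*W)) = (-3 + W)*(1/(2*W)) = (-3 + W)/(2*W))
D(G, m) = m (D(G, m) = m + 0 = m)
C(n) = ⅘ - n (C(n) = (½)*(-3 - 5)/(-5) - n = (½)*(-⅕)*(-8) - n = ⅘ - n)
-C(D(4, o(-5, 0))) = -(⅘ - 0*(1 + 0)) = -(⅘ - 0) = -(⅘ - 1*0) = -(⅘ + 0) = -1*⅘ = -⅘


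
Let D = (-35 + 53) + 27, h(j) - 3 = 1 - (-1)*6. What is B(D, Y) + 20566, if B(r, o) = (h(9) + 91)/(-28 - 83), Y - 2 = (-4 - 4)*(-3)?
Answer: 2282725/111 ≈ 20565.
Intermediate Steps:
h(j) = 10 (h(j) = 3 + (1 - (-1)*6) = 3 + (1 - 1*(-6)) = 3 + (1 + 6) = 3 + 7 = 10)
Y = 26 (Y = 2 + (-4 - 4)*(-3) = 2 - 8*(-3) = 2 + 24 = 26)
D = 45 (D = 18 + 27 = 45)
B(r, o) = -101/111 (B(r, o) = (10 + 91)/(-28 - 83) = 101/(-111) = 101*(-1/111) = -101/111)
B(D, Y) + 20566 = -101/111 + 20566 = 2282725/111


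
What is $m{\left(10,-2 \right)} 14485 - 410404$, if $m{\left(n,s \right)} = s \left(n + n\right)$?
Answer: $-989804$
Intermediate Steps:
$m{\left(n,s \right)} = 2 n s$ ($m{\left(n,s \right)} = s 2 n = 2 n s$)
$m{\left(10,-2 \right)} 14485 - 410404 = 2 \cdot 10 \left(-2\right) 14485 - 410404 = \left(-40\right) 14485 - 410404 = -579400 - 410404 = -989804$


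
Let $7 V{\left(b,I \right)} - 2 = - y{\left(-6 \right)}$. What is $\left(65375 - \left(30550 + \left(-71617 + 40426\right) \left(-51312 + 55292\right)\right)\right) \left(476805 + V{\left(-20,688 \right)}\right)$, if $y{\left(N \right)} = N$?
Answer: $\frac{414451836213215}{7} \approx 5.9207 \cdot 10^{13}$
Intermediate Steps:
$V{\left(b,I \right)} = \frac{8}{7}$ ($V{\left(b,I \right)} = \frac{2}{7} + \frac{\left(-1\right) \left(-6\right)}{7} = \frac{2}{7} + \frac{1}{7} \cdot 6 = \frac{2}{7} + \frac{6}{7} = \frac{8}{7}$)
$\left(65375 - \left(30550 + \left(-71617 + 40426\right) \left(-51312 + 55292\right)\right)\right) \left(476805 + V{\left(-20,688 \right)}\right) = \left(65375 - \left(30550 + \left(-71617 + 40426\right) \left(-51312 + 55292\right)\right)\right) \left(476805 + \frac{8}{7}\right) = \left(65375 - \left(30550 - 124140180\right)\right) \frac{3337643}{7} = \left(65375 - -124109630\right) \frac{3337643}{7} = \left(65375 + \left(-30550 + 124140180\right)\right) \frac{3337643}{7} = \left(65375 + 124109630\right) \frac{3337643}{7} = 124175005 \cdot \frac{3337643}{7} = \frac{414451836213215}{7}$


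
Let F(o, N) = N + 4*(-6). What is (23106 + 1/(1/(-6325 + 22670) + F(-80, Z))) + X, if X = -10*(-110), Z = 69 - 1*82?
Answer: 14638901039/604764 ≈ 24206.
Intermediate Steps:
Z = -13 (Z = 69 - 82 = -13)
F(o, N) = -24 + N (F(o, N) = N - 24 = -24 + N)
X = 1100
(23106 + 1/(1/(-6325 + 22670) + F(-80, Z))) + X = (23106 + 1/(1/(-6325 + 22670) + (-24 - 13))) + 1100 = (23106 + 1/(1/16345 - 37)) + 1100 = (23106 + 1/(-604764/16345)) + 1100 = (23106 - 16345/604764) + 1100 = 13973660639/604764 + 1100 = 14638901039/604764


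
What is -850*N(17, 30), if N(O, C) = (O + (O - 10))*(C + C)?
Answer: -1224000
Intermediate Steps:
N(O, C) = 2*C*(-10 + 2*O) (N(O, C) = (O + (-10 + O))*(2*C) = (-10 + 2*O)*(2*C) = 2*C*(-10 + 2*O))
-850*N(17, 30) = -3400*30*(-5 + 17) = -3400*30*12 = -850*1440 = -1224000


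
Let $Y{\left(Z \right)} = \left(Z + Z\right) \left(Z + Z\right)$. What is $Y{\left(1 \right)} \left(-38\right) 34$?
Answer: $-5168$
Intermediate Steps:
$Y{\left(Z \right)} = 4 Z^{2}$ ($Y{\left(Z \right)} = 2 Z 2 Z = 4 Z^{2}$)
$Y{\left(1 \right)} \left(-38\right) 34 = 4 \cdot 1^{2} \left(-38\right) 34 = 4 \cdot 1 \left(-38\right) 34 = 4 \left(-38\right) 34 = \left(-152\right) 34 = -5168$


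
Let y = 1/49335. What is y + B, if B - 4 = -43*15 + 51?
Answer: -29107649/49335 ≈ -590.00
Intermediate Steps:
y = 1/49335 ≈ 2.0270e-5
B = -590 (B = 4 + (-43*15 + 51) = 4 + (-645 + 51) = 4 - 594 = -590)
y + B = 1/49335 - 590 = -29107649/49335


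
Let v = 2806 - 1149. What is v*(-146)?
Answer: -241922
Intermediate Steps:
v = 1657
v*(-146) = 1657*(-146) = -241922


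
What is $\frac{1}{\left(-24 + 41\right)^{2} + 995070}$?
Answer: $\frac{1}{995359} \approx 1.0047 \cdot 10^{-6}$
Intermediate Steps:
$\frac{1}{\left(-24 + 41\right)^{2} + 995070} = \frac{1}{17^{2} + 995070} = \frac{1}{289 + 995070} = \frac{1}{995359}$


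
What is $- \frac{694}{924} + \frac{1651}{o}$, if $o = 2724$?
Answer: $- \frac{10137}{69916} \approx -0.14499$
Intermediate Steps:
$- \frac{694}{924} + \frac{1651}{o} = - \frac{694}{924} + \frac{1651}{2724} = \left(-694\right) \frac{1}{924} + 1651 \cdot \frac{1}{2724} = - \frac{347}{462} + \frac{1651}{2724} = - \frac{10137}{69916}$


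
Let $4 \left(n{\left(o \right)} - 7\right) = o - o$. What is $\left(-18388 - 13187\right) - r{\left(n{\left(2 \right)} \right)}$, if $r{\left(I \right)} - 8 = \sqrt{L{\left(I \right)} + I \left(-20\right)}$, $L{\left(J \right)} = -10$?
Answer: $-31583 - 5 i \sqrt{6} \approx -31583.0 - 12.247 i$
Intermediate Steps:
$n{\left(o \right)} = 7$ ($n{\left(o \right)} = 7 + \frac{o - o}{4} = 7 + \frac{1}{4} \cdot 0 = 7 + 0 = 7$)
$r{\left(I \right)} = 8 + \sqrt{-10 - 20 I}$ ($r{\left(I \right)} = 8 + \sqrt{-10 + I \left(-20\right)} = 8 + \sqrt{-10 - 20 I}$)
$\left(-18388 - 13187\right) - r{\left(n{\left(2 \right)} \right)} = \left(-18388 - 13187\right) - \left(8 + \sqrt{-10 - 140}\right) = -31575 - \left(8 + \sqrt{-10 - 140}\right) = -31575 - \left(8 + \sqrt{-150}\right) = -31575 - \left(8 + 5 i \sqrt{6}\right) = -31583 - 5 i \sqrt{6}$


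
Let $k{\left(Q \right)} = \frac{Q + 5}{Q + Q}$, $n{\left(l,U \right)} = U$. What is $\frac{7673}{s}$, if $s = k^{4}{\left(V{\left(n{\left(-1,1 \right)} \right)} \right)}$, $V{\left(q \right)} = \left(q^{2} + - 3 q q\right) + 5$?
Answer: $\frac{621513}{256} \approx 2427.8$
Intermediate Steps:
$V{\left(q \right)} = 5 - 2 q^{2}$ ($V{\left(q \right)} = \left(q^{2} - 3 q^{2}\right) + 5 = - 2 q^{2} + 5 = 5 - 2 q^{2}$)
$k{\left(Q \right)} = \frac{5 + Q}{2 Q}$
$s = \frac{256}{81}$ ($s = \left(\frac{5 + \left(5 - 2 \cdot 1^{2}\right)}{2 \left(5 - 2 \cdot 1^{2}\right)}\right)^{4} = \left(\frac{5 + \left(5 - 2\right)}{2 \left(5 - 2\right)}\right)^{4} = \left(\frac{5 + 3}{2 \cdot 3}\right)^{4} = \left(\frac{1}{2} \cdot \frac{1}{3} \cdot 8\right)^{4} = \left(\frac{4}{3}\right)^{4} = \frac{256}{81} \approx 3.1605$)
$\frac{7673}{s} = \frac{7673}{\frac{256}{81}} = 7673 \cdot \frac{81}{256} = \frac{621513}{256}$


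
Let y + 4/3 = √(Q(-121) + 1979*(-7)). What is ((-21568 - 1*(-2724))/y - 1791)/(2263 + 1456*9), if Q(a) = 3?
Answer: -111525339/957871211 + 423990*I*√554/957871211 ≈ -0.11643 + 0.010418*I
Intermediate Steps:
y = -4/3 + 5*I*√554 (y = -4/3 + √(3 + 1979*(-7)) = -4/3 + √(3 - 13853) = -4/3 + √(-13850) = -4/3 + 5*I*√554 ≈ -1.3333 + 117.69*I)
((-21568 - 1*(-2724))/y - 1791)/(2263 + 1456*9) = ((-21568 - 1*(-2724))/(-4/3 + 5*I*√554) - 1791)/(2263 + 1456*9) = ((-21568 + 2724)/(-4/3 + 5*I*√554) - 1791)/(2263 + 13104) = (-18844/(-4/3 + 5*I*√554) - 1791)/15367 = (-1791 - 18844/(-4/3 + 5*I*√554))*(1/15367) = -1791/15367 - 18844/(15367*(-4/3 + 5*I*√554))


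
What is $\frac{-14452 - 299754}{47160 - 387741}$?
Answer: $\frac{314206}{340581} \approx 0.92256$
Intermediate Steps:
$\frac{-14452 - 299754}{47160 - 387741} = - \frac{314206}{-340581} = \left(-314206\right) \left(- \frac{1}{340581}\right) = \frac{314206}{340581}$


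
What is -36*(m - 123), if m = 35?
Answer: 3168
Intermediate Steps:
-36*(m - 123) = -36*(35 - 123) = -36*(-88) = 3168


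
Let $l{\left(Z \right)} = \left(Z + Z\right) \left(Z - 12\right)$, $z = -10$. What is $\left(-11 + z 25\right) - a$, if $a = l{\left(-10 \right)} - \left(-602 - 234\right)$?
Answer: $-1537$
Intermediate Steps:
$l{\left(Z \right)} = 2 Z \left(-12 + Z\right)$
$a = 1276$ ($a = 2 \left(-10\right) \left(-12 - 10\right) - \left(-602 - 234\right) = 2 \left(-10\right) \left(-22\right) - \left(-602 - 234\right) = 440 - -836 = 440 + 836 = 1276$)
$\left(-11 + z 25\right) - a = \left(-11 - 250\right) - 1276 = -261 - 1276 = -1537$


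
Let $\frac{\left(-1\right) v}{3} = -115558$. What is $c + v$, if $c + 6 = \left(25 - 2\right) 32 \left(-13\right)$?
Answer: $337100$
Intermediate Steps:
$v = 346674$ ($v = \left(-3\right) \left(-115558\right) = 346674$)
$c = -9574$ ($c = -6 + \left(25 - 2\right) 32 \left(-13\right) = -6 + 23 \cdot 32 \left(-13\right) = -6 + 736 \left(-13\right) = -6 - 9568 = -9574$)
$c + v = -9574 + 346674 = 337100$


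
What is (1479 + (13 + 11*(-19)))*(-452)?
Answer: -579916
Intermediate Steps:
(1479 + (13 + 11*(-19)))*(-452) = (1479 + (13 - 209))*(-452) = (1479 - 196)*(-452) = 1283*(-452) = -579916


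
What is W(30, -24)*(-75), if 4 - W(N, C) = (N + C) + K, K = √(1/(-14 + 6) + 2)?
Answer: 150 + 75*√30/4 ≈ 252.70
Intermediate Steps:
K = √30/4 (K = √(1/(-8) + 2) = √(-⅛ + 2) = √(15/8) = √30/4 ≈ 1.3693)
W(N, C) = 4 - C - N - √30/4 (W(N, C) = 4 - ((N + C) + √30/4) = 4 - ((C + N) + √30/4) = 4 - (C + N + √30/4) = 4 + (-C - N - √30/4) = 4 - C - N - √30/4)
W(30, -24)*(-75) = (4 - 1*(-24) - 1*30 - √30/4)*(-75) = (4 + 24 - 30 - √30/4)*(-75) = (-2 - √30/4)*(-75) = 150 + 75*√30/4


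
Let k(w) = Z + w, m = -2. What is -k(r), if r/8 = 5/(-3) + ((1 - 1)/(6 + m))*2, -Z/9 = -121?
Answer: -3227/3 ≈ -1075.7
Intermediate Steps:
Z = 1089 (Z = -9*(-121) = 1089)
r = -40/3 (r = 8*(5/(-3) + ((1 - 1)/(6 - 2))*2) = 8*(5*(-1/3) + (0/4)*2) = 8*(-5/3 + (0*(1/4))*2) = 8*(-5/3 + 0*2) = 8*(-5/3 + 0) = 8*(-5/3) = -40/3 ≈ -13.333)
k(w) = 1089 + w
-k(r) = -(1089 - 40/3) = -1*3227/3 = -3227/3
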